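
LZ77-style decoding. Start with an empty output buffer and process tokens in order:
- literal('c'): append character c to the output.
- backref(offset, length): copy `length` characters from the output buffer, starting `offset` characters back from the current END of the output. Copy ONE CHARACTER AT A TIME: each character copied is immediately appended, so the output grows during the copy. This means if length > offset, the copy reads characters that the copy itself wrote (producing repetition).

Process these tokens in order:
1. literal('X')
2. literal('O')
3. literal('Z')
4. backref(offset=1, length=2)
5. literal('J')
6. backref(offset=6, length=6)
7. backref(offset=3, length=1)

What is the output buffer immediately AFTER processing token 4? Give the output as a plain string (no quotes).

Answer: XOZZZ

Derivation:
Token 1: literal('X'). Output: "X"
Token 2: literal('O'). Output: "XO"
Token 3: literal('Z'). Output: "XOZ"
Token 4: backref(off=1, len=2) (overlapping!). Copied 'ZZ' from pos 2. Output: "XOZZZ"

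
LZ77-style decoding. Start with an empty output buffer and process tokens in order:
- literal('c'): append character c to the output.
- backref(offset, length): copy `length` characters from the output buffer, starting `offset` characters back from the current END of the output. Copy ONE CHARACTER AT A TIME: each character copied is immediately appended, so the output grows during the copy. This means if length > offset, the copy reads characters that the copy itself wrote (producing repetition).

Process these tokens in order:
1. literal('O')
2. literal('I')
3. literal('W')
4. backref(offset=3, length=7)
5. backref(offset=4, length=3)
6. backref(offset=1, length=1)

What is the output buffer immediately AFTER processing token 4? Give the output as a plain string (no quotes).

Token 1: literal('O'). Output: "O"
Token 2: literal('I'). Output: "OI"
Token 3: literal('W'). Output: "OIW"
Token 4: backref(off=3, len=7) (overlapping!). Copied 'OIWOIWO' from pos 0. Output: "OIWOIWOIWO"

Answer: OIWOIWOIWO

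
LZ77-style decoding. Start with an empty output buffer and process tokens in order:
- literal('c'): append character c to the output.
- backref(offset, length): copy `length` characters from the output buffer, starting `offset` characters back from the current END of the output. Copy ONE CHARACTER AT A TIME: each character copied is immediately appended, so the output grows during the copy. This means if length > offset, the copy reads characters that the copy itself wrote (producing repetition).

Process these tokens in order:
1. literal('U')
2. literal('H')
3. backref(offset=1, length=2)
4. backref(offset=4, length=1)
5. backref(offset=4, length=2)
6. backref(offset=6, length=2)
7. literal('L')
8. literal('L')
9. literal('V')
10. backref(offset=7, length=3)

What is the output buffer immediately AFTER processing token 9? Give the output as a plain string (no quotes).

Answer: UHHHUHHHHLLV

Derivation:
Token 1: literal('U'). Output: "U"
Token 2: literal('H'). Output: "UH"
Token 3: backref(off=1, len=2) (overlapping!). Copied 'HH' from pos 1. Output: "UHHH"
Token 4: backref(off=4, len=1). Copied 'U' from pos 0. Output: "UHHHU"
Token 5: backref(off=4, len=2). Copied 'HH' from pos 1. Output: "UHHHUHH"
Token 6: backref(off=6, len=2). Copied 'HH' from pos 1. Output: "UHHHUHHHH"
Token 7: literal('L'). Output: "UHHHUHHHHL"
Token 8: literal('L'). Output: "UHHHUHHHHLL"
Token 9: literal('V'). Output: "UHHHUHHHHLLV"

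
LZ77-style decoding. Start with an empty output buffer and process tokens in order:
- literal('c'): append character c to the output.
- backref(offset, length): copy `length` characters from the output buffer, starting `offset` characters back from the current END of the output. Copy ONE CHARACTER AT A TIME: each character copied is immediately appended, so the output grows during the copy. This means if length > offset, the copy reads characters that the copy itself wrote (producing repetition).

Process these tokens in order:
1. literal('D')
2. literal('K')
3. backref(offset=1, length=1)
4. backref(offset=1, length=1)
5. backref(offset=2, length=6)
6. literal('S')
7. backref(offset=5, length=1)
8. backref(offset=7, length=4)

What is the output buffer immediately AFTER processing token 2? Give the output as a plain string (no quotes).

Answer: DK

Derivation:
Token 1: literal('D'). Output: "D"
Token 2: literal('K'). Output: "DK"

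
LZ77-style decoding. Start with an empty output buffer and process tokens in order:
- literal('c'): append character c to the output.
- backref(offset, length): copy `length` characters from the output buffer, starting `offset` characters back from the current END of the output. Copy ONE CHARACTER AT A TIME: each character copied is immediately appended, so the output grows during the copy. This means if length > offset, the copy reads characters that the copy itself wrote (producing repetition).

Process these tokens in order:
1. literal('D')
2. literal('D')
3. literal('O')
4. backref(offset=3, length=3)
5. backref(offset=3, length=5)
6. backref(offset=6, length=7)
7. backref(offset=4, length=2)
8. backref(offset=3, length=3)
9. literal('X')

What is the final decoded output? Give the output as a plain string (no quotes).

Answer: DDODDODDODDODDODDOODOODX

Derivation:
Token 1: literal('D'). Output: "D"
Token 2: literal('D'). Output: "DD"
Token 3: literal('O'). Output: "DDO"
Token 4: backref(off=3, len=3). Copied 'DDO' from pos 0. Output: "DDODDO"
Token 5: backref(off=3, len=5) (overlapping!). Copied 'DDODD' from pos 3. Output: "DDODDODDODD"
Token 6: backref(off=6, len=7) (overlapping!). Copied 'ODDODDO' from pos 5. Output: "DDODDODDODDODDODDO"
Token 7: backref(off=4, len=2). Copied 'OD' from pos 14. Output: "DDODDODDODDODDODDOOD"
Token 8: backref(off=3, len=3). Copied 'OOD' from pos 17. Output: "DDODDODDODDODDODDOODOOD"
Token 9: literal('X'). Output: "DDODDODDODDODDODDOODOODX"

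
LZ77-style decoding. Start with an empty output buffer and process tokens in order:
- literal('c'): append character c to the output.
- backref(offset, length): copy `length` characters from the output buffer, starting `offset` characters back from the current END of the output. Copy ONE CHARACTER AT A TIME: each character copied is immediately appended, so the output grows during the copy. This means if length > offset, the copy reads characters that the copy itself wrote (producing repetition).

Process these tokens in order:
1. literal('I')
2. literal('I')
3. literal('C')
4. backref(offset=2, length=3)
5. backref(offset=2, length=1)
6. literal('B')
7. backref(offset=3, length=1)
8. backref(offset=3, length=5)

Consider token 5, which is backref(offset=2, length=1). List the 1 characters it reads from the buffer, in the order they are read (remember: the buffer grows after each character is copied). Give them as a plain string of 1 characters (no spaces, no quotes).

Answer: C

Derivation:
Token 1: literal('I'). Output: "I"
Token 2: literal('I'). Output: "II"
Token 3: literal('C'). Output: "IIC"
Token 4: backref(off=2, len=3) (overlapping!). Copied 'ICI' from pos 1. Output: "IICICI"
Token 5: backref(off=2, len=1). Buffer before: "IICICI" (len 6)
  byte 1: read out[4]='C', append. Buffer now: "IICICIC"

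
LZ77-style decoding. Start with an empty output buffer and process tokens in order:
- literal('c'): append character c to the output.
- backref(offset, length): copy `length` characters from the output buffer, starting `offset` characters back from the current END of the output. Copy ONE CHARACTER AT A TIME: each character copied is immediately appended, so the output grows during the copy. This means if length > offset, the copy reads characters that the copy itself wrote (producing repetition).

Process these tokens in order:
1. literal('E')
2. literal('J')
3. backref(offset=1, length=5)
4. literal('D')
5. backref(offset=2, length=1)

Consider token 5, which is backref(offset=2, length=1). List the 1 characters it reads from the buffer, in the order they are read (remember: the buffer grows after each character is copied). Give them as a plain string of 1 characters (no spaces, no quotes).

Answer: J

Derivation:
Token 1: literal('E'). Output: "E"
Token 2: literal('J'). Output: "EJ"
Token 3: backref(off=1, len=5) (overlapping!). Copied 'JJJJJ' from pos 1. Output: "EJJJJJJ"
Token 4: literal('D'). Output: "EJJJJJJD"
Token 5: backref(off=2, len=1). Buffer before: "EJJJJJJD" (len 8)
  byte 1: read out[6]='J', append. Buffer now: "EJJJJJJDJ"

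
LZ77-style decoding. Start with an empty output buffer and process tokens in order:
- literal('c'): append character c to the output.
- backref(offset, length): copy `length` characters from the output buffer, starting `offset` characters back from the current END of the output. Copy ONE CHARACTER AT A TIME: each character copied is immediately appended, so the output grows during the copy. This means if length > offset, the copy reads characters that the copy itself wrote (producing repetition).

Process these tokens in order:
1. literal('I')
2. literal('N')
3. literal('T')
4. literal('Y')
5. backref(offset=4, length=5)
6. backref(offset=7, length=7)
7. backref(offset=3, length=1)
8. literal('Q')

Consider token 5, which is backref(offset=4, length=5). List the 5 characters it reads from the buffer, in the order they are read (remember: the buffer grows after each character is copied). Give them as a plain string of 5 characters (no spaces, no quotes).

Answer: INTYI

Derivation:
Token 1: literal('I'). Output: "I"
Token 2: literal('N'). Output: "IN"
Token 3: literal('T'). Output: "INT"
Token 4: literal('Y'). Output: "INTY"
Token 5: backref(off=4, len=5). Buffer before: "INTY" (len 4)
  byte 1: read out[0]='I', append. Buffer now: "INTYI"
  byte 2: read out[1]='N', append. Buffer now: "INTYIN"
  byte 3: read out[2]='T', append. Buffer now: "INTYINT"
  byte 4: read out[3]='Y', append. Buffer now: "INTYINTY"
  byte 5: read out[4]='I', append. Buffer now: "INTYINTYI"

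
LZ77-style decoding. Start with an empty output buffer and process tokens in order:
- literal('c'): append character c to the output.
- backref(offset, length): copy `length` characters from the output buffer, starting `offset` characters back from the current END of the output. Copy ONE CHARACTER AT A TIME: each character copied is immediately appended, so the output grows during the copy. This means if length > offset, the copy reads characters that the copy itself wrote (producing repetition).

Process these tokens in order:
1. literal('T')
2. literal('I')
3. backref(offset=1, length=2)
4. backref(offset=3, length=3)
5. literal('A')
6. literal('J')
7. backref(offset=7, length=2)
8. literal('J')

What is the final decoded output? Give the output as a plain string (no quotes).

Answer: TIIIIIIAJIIJ

Derivation:
Token 1: literal('T'). Output: "T"
Token 2: literal('I'). Output: "TI"
Token 3: backref(off=1, len=2) (overlapping!). Copied 'II' from pos 1. Output: "TIII"
Token 4: backref(off=3, len=3). Copied 'III' from pos 1. Output: "TIIIIII"
Token 5: literal('A'). Output: "TIIIIIIA"
Token 6: literal('J'). Output: "TIIIIIIAJ"
Token 7: backref(off=7, len=2). Copied 'II' from pos 2. Output: "TIIIIIIAJII"
Token 8: literal('J'). Output: "TIIIIIIAJIIJ"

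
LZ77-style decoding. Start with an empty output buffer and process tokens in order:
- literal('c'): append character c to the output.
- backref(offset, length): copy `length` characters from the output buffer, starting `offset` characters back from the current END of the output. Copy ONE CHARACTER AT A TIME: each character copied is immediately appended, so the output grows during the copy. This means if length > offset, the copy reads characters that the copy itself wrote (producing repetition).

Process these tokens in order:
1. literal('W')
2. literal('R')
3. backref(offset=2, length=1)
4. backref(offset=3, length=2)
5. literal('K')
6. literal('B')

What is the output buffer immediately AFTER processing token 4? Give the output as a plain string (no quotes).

Answer: WRWWR

Derivation:
Token 1: literal('W'). Output: "W"
Token 2: literal('R'). Output: "WR"
Token 3: backref(off=2, len=1). Copied 'W' from pos 0. Output: "WRW"
Token 4: backref(off=3, len=2). Copied 'WR' from pos 0. Output: "WRWWR"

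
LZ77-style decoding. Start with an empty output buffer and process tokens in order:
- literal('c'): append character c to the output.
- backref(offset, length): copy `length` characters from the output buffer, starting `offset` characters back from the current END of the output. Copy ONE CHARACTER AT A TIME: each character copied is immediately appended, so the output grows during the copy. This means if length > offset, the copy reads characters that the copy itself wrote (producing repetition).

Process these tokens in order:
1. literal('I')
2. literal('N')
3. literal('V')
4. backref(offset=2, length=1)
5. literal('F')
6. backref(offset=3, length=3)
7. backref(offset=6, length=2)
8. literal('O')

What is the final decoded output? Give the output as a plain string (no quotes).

Answer: INVNFVNFVNO

Derivation:
Token 1: literal('I'). Output: "I"
Token 2: literal('N'). Output: "IN"
Token 3: literal('V'). Output: "INV"
Token 4: backref(off=2, len=1). Copied 'N' from pos 1. Output: "INVN"
Token 5: literal('F'). Output: "INVNF"
Token 6: backref(off=3, len=3). Copied 'VNF' from pos 2. Output: "INVNFVNF"
Token 7: backref(off=6, len=2). Copied 'VN' from pos 2. Output: "INVNFVNFVN"
Token 8: literal('O'). Output: "INVNFVNFVNO"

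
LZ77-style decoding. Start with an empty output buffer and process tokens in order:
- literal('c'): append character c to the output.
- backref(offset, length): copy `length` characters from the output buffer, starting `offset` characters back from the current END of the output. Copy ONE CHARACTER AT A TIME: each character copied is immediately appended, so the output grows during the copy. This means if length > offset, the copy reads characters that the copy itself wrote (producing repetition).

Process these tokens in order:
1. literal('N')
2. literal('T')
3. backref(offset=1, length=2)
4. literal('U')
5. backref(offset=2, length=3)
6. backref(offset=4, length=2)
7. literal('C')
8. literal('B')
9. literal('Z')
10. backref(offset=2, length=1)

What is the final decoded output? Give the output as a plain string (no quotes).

Token 1: literal('N'). Output: "N"
Token 2: literal('T'). Output: "NT"
Token 3: backref(off=1, len=2) (overlapping!). Copied 'TT' from pos 1. Output: "NTTT"
Token 4: literal('U'). Output: "NTTTU"
Token 5: backref(off=2, len=3) (overlapping!). Copied 'TUT' from pos 3. Output: "NTTTUTUT"
Token 6: backref(off=4, len=2). Copied 'UT' from pos 4. Output: "NTTTUTUTUT"
Token 7: literal('C'). Output: "NTTTUTUTUTC"
Token 8: literal('B'). Output: "NTTTUTUTUTCB"
Token 9: literal('Z'). Output: "NTTTUTUTUTCBZ"
Token 10: backref(off=2, len=1). Copied 'B' from pos 11. Output: "NTTTUTUTUTCBZB"

Answer: NTTTUTUTUTCBZB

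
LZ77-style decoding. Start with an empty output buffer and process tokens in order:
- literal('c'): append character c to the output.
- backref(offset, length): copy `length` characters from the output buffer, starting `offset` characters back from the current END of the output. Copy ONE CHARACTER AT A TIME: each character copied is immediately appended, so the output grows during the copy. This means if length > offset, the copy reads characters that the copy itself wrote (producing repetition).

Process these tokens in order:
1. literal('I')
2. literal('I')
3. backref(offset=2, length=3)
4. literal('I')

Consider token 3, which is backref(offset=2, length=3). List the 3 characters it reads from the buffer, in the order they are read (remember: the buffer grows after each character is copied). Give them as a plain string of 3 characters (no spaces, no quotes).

Answer: III

Derivation:
Token 1: literal('I'). Output: "I"
Token 2: literal('I'). Output: "II"
Token 3: backref(off=2, len=3). Buffer before: "II" (len 2)
  byte 1: read out[0]='I', append. Buffer now: "III"
  byte 2: read out[1]='I', append. Buffer now: "IIII"
  byte 3: read out[2]='I', append. Buffer now: "IIIII"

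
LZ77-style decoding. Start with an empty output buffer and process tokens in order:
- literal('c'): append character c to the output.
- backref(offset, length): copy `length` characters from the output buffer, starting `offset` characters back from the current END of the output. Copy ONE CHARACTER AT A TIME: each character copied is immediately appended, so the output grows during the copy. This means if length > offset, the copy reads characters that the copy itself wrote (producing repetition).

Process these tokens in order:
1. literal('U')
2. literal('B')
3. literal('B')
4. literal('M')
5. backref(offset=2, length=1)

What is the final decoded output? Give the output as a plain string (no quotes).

Token 1: literal('U'). Output: "U"
Token 2: literal('B'). Output: "UB"
Token 3: literal('B'). Output: "UBB"
Token 4: literal('M'). Output: "UBBM"
Token 5: backref(off=2, len=1). Copied 'B' from pos 2. Output: "UBBMB"

Answer: UBBMB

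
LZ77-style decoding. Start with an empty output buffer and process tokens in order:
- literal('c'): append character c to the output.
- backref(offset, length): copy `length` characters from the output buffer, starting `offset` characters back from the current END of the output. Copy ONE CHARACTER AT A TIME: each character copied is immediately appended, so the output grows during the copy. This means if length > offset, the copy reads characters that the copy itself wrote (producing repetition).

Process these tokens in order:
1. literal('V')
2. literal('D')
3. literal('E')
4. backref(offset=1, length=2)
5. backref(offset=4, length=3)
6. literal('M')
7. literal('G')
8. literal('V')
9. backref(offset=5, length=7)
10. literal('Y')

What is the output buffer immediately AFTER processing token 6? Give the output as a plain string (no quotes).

Token 1: literal('V'). Output: "V"
Token 2: literal('D'). Output: "VD"
Token 3: literal('E'). Output: "VDE"
Token 4: backref(off=1, len=2) (overlapping!). Copied 'EE' from pos 2. Output: "VDEEE"
Token 5: backref(off=4, len=3). Copied 'DEE' from pos 1. Output: "VDEEEDEE"
Token 6: literal('M'). Output: "VDEEEDEEM"

Answer: VDEEEDEEM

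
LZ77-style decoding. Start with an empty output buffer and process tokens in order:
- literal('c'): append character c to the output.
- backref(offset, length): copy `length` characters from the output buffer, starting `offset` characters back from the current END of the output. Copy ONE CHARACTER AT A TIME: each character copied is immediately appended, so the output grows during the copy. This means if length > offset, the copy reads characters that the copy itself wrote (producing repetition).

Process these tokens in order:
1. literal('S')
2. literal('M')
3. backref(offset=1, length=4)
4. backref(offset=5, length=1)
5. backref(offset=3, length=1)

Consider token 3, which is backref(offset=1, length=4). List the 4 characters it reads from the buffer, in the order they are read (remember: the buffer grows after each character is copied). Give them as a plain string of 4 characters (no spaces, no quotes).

Answer: MMMM

Derivation:
Token 1: literal('S'). Output: "S"
Token 2: literal('M'). Output: "SM"
Token 3: backref(off=1, len=4). Buffer before: "SM" (len 2)
  byte 1: read out[1]='M', append. Buffer now: "SMM"
  byte 2: read out[2]='M', append. Buffer now: "SMMM"
  byte 3: read out[3]='M', append. Buffer now: "SMMMM"
  byte 4: read out[4]='M', append. Buffer now: "SMMMMM"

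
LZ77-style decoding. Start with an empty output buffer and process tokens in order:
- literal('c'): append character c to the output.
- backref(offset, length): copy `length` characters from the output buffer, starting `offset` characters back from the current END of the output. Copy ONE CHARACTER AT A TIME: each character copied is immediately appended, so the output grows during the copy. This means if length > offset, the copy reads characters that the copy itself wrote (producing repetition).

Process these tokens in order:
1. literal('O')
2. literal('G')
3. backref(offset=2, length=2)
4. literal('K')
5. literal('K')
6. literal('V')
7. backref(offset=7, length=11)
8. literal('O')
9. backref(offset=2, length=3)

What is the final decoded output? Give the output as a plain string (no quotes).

Token 1: literal('O'). Output: "O"
Token 2: literal('G'). Output: "OG"
Token 3: backref(off=2, len=2). Copied 'OG' from pos 0. Output: "OGOG"
Token 4: literal('K'). Output: "OGOGK"
Token 5: literal('K'). Output: "OGOGKK"
Token 6: literal('V'). Output: "OGOGKKV"
Token 7: backref(off=7, len=11) (overlapping!). Copied 'OGOGKKVOGOG' from pos 0. Output: "OGOGKKVOGOGKKVOGOG"
Token 8: literal('O'). Output: "OGOGKKVOGOGKKVOGOGO"
Token 9: backref(off=2, len=3) (overlapping!). Copied 'GOG' from pos 17. Output: "OGOGKKVOGOGKKVOGOGOGOG"

Answer: OGOGKKVOGOGKKVOGOGOGOG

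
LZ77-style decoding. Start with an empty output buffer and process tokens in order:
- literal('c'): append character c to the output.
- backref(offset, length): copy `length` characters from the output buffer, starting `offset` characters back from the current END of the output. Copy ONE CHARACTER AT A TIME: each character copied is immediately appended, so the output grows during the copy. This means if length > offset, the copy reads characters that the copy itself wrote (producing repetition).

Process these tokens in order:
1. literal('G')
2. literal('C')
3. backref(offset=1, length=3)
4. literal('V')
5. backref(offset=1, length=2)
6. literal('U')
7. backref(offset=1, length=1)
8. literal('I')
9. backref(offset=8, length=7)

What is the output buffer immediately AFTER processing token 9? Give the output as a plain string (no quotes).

Token 1: literal('G'). Output: "G"
Token 2: literal('C'). Output: "GC"
Token 3: backref(off=1, len=3) (overlapping!). Copied 'CCC' from pos 1. Output: "GCCCC"
Token 4: literal('V'). Output: "GCCCCV"
Token 5: backref(off=1, len=2) (overlapping!). Copied 'VV' from pos 5. Output: "GCCCCVVV"
Token 6: literal('U'). Output: "GCCCCVVVU"
Token 7: backref(off=1, len=1). Copied 'U' from pos 8. Output: "GCCCCVVVUU"
Token 8: literal('I'). Output: "GCCCCVVVUUI"
Token 9: backref(off=8, len=7). Copied 'CCVVVUU' from pos 3. Output: "GCCCCVVVUUICCVVVUU"

Answer: GCCCCVVVUUICCVVVUU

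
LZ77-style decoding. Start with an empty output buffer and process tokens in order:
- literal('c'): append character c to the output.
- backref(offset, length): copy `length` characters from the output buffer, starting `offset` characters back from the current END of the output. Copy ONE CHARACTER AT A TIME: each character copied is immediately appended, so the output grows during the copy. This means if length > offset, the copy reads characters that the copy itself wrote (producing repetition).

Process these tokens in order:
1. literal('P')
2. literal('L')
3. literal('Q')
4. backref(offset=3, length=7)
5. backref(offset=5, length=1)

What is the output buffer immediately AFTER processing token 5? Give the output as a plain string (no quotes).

Answer: PLQPLQPLQPQ

Derivation:
Token 1: literal('P'). Output: "P"
Token 2: literal('L'). Output: "PL"
Token 3: literal('Q'). Output: "PLQ"
Token 4: backref(off=3, len=7) (overlapping!). Copied 'PLQPLQP' from pos 0. Output: "PLQPLQPLQP"
Token 5: backref(off=5, len=1). Copied 'Q' from pos 5. Output: "PLQPLQPLQPQ"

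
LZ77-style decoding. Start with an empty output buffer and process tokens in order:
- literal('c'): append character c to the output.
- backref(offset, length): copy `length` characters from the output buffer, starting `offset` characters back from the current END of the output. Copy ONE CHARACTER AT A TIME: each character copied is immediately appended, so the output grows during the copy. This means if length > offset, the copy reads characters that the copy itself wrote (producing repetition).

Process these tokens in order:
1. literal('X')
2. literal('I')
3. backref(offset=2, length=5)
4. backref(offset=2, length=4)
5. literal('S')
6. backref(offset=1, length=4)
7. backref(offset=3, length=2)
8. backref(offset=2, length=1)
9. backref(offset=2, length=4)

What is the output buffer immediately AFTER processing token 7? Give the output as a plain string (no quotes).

Token 1: literal('X'). Output: "X"
Token 2: literal('I'). Output: "XI"
Token 3: backref(off=2, len=5) (overlapping!). Copied 'XIXIX' from pos 0. Output: "XIXIXIX"
Token 4: backref(off=2, len=4) (overlapping!). Copied 'IXIX' from pos 5. Output: "XIXIXIXIXIX"
Token 5: literal('S'). Output: "XIXIXIXIXIXS"
Token 6: backref(off=1, len=4) (overlapping!). Copied 'SSSS' from pos 11. Output: "XIXIXIXIXIXSSSSS"
Token 7: backref(off=3, len=2). Copied 'SS' from pos 13. Output: "XIXIXIXIXIXSSSSSSS"

Answer: XIXIXIXIXIXSSSSSSS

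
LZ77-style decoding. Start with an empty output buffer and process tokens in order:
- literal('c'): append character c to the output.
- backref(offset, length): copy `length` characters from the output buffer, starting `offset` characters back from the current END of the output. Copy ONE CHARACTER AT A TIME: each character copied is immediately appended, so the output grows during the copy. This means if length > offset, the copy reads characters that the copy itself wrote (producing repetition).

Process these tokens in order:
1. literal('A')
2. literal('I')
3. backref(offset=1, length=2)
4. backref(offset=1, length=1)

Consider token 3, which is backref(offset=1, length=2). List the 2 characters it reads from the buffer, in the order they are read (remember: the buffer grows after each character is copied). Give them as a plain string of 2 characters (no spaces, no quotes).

Token 1: literal('A'). Output: "A"
Token 2: literal('I'). Output: "AI"
Token 3: backref(off=1, len=2). Buffer before: "AI" (len 2)
  byte 1: read out[1]='I', append. Buffer now: "AII"
  byte 2: read out[2]='I', append. Buffer now: "AIII"

Answer: II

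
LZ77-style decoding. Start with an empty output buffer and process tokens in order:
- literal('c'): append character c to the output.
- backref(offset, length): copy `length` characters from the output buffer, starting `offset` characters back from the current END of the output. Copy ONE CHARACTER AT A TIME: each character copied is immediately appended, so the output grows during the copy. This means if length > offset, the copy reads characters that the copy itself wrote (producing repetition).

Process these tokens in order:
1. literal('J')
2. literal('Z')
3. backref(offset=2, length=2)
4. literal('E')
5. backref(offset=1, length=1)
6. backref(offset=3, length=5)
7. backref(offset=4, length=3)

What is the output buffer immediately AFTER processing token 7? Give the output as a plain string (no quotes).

Answer: JZJZEEZEEZEEEZ

Derivation:
Token 1: literal('J'). Output: "J"
Token 2: literal('Z'). Output: "JZ"
Token 3: backref(off=2, len=2). Copied 'JZ' from pos 0. Output: "JZJZ"
Token 4: literal('E'). Output: "JZJZE"
Token 5: backref(off=1, len=1). Copied 'E' from pos 4. Output: "JZJZEE"
Token 6: backref(off=3, len=5) (overlapping!). Copied 'ZEEZE' from pos 3. Output: "JZJZEEZEEZE"
Token 7: backref(off=4, len=3). Copied 'EEZ' from pos 7. Output: "JZJZEEZEEZEEEZ"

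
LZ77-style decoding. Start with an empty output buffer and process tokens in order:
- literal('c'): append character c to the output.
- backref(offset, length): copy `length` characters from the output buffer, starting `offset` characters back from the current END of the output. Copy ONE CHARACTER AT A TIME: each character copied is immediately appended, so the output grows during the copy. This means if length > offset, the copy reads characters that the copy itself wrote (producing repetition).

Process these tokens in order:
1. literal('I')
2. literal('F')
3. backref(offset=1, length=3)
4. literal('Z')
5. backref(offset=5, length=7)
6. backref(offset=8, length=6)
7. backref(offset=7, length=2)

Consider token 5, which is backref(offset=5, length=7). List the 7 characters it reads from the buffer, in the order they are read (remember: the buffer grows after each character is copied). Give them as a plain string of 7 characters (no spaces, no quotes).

Answer: FFFFZFF

Derivation:
Token 1: literal('I'). Output: "I"
Token 2: literal('F'). Output: "IF"
Token 3: backref(off=1, len=3) (overlapping!). Copied 'FFF' from pos 1. Output: "IFFFF"
Token 4: literal('Z'). Output: "IFFFFZ"
Token 5: backref(off=5, len=7). Buffer before: "IFFFFZ" (len 6)
  byte 1: read out[1]='F', append. Buffer now: "IFFFFZF"
  byte 2: read out[2]='F', append. Buffer now: "IFFFFZFF"
  byte 3: read out[3]='F', append. Buffer now: "IFFFFZFFF"
  byte 4: read out[4]='F', append. Buffer now: "IFFFFZFFFF"
  byte 5: read out[5]='Z', append. Buffer now: "IFFFFZFFFFZ"
  byte 6: read out[6]='F', append. Buffer now: "IFFFFZFFFFZF"
  byte 7: read out[7]='F', append. Buffer now: "IFFFFZFFFFZFF"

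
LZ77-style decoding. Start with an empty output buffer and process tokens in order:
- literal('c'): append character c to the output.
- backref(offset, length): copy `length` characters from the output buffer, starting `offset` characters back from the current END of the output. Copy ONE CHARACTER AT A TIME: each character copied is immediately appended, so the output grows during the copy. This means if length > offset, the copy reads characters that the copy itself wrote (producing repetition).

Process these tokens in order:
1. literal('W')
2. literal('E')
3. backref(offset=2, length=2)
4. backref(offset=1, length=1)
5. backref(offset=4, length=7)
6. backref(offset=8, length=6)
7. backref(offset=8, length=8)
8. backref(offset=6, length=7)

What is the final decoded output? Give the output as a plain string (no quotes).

Token 1: literal('W'). Output: "W"
Token 2: literal('E'). Output: "WE"
Token 3: backref(off=2, len=2). Copied 'WE' from pos 0. Output: "WEWE"
Token 4: backref(off=1, len=1). Copied 'E' from pos 3. Output: "WEWEE"
Token 5: backref(off=4, len=7) (overlapping!). Copied 'EWEEEWE' from pos 1. Output: "WEWEEEWEEEWE"
Token 6: backref(off=8, len=6). Copied 'EEWEEE' from pos 4. Output: "WEWEEEWEEEWEEEWEEE"
Token 7: backref(off=8, len=8). Copied 'WEEEWEEE' from pos 10. Output: "WEWEEEWEEEWEEEWEEEWEEEWEEE"
Token 8: backref(off=6, len=7) (overlapping!). Copied 'EEWEEEE' from pos 20. Output: "WEWEEEWEEEWEEEWEEEWEEEWEEEEEWEEEE"

Answer: WEWEEEWEEEWEEEWEEEWEEEWEEEEEWEEEE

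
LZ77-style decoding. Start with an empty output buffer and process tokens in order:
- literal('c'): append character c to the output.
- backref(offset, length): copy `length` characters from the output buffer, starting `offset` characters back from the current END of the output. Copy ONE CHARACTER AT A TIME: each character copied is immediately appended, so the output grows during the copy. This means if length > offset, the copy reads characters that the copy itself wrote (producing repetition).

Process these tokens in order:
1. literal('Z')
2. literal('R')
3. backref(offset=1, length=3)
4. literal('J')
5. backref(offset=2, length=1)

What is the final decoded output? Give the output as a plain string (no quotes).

Token 1: literal('Z'). Output: "Z"
Token 2: literal('R'). Output: "ZR"
Token 3: backref(off=1, len=3) (overlapping!). Copied 'RRR' from pos 1. Output: "ZRRRR"
Token 4: literal('J'). Output: "ZRRRRJ"
Token 5: backref(off=2, len=1). Copied 'R' from pos 4. Output: "ZRRRRJR"

Answer: ZRRRRJR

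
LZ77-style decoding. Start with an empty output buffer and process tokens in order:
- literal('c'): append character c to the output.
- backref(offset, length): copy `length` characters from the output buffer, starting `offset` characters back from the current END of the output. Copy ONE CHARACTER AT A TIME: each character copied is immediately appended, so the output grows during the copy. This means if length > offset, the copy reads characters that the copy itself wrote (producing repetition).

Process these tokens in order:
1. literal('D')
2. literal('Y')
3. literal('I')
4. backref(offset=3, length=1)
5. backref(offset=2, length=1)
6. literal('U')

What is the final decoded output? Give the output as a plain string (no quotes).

Token 1: literal('D'). Output: "D"
Token 2: literal('Y'). Output: "DY"
Token 3: literal('I'). Output: "DYI"
Token 4: backref(off=3, len=1). Copied 'D' from pos 0. Output: "DYID"
Token 5: backref(off=2, len=1). Copied 'I' from pos 2. Output: "DYIDI"
Token 6: literal('U'). Output: "DYIDIU"

Answer: DYIDIU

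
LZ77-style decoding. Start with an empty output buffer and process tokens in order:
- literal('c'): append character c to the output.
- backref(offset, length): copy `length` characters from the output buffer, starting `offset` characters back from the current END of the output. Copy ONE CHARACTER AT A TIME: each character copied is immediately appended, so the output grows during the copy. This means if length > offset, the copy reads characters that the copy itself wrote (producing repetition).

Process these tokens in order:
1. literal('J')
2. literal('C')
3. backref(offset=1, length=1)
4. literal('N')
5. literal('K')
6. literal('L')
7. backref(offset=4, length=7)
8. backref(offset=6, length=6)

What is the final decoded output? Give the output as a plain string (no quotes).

Token 1: literal('J'). Output: "J"
Token 2: literal('C'). Output: "JC"
Token 3: backref(off=1, len=1). Copied 'C' from pos 1. Output: "JCC"
Token 4: literal('N'). Output: "JCCN"
Token 5: literal('K'). Output: "JCCNK"
Token 6: literal('L'). Output: "JCCNKL"
Token 7: backref(off=4, len=7) (overlapping!). Copied 'CNKLCNK' from pos 2. Output: "JCCNKLCNKLCNK"
Token 8: backref(off=6, len=6). Copied 'NKLCNK' from pos 7. Output: "JCCNKLCNKLCNKNKLCNK"

Answer: JCCNKLCNKLCNKNKLCNK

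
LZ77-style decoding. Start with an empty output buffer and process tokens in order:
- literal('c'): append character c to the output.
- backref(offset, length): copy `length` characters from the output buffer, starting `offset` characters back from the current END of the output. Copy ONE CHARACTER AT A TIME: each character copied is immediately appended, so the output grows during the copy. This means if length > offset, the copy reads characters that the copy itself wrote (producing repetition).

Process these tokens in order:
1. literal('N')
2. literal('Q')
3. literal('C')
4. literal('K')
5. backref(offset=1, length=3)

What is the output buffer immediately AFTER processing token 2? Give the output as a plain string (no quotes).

Answer: NQ

Derivation:
Token 1: literal('N'). Output: "N"
Token 2: literal('Q'). Output: "NQ"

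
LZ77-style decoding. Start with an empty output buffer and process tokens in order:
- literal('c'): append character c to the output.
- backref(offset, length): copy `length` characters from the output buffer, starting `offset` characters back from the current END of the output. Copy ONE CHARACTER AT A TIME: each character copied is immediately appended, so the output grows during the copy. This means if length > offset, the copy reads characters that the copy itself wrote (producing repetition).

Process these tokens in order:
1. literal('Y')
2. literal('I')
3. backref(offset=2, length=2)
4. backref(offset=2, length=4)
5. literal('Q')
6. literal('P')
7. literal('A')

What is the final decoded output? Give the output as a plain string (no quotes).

Answer: YIYIYIYIQPA

Derivation:
Token 1: literal('Y'). Output: "Y"
Token 2: literal('I'). Output: "YI"
Token 3: backref(off=2, len=2). Copied 'YI' from pos 0. Output: "YIYI"
Token 4: backref(off=2, len=4) (overlapping!). Copied 'YIYI' from pos 2. Output: "YIYIYIYI"
Token 5: literal('Q'). Output: "YIYIYIYIQ"
Token 6: literal('P'). Output: "YIYIYIYIQP"
Token 7: literal('A'). Output: "YIYIYIYIQPA"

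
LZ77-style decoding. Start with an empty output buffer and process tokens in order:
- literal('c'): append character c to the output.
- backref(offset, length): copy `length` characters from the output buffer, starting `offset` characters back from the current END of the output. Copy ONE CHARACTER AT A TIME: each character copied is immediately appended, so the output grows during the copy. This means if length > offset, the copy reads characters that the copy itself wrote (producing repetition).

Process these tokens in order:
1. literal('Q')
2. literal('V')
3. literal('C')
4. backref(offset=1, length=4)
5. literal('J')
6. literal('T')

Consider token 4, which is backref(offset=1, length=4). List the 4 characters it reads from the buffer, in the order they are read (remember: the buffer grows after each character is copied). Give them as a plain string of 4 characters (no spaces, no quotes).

Token 1: literal('Q'). Output: "Q"
Token 2: literal('V'). Output: "QV"
Token 3: literal('C'). Output: "QVC"
Token 4: backref(off=1, len=4). Buffer before: "QVC" (len 3)
  byte 1: read out[2]='C', append. Buffer now: "QVCC"
  byte 2: read out[3]='C', append. Buffer now: "QVCCC"
  byte 3: read out[4]='C', append. Buffer now: "QVCCCC"
  byte 4: read out[5]='C', append. Buffer now: "QVCCCCC"

Answer: CCCC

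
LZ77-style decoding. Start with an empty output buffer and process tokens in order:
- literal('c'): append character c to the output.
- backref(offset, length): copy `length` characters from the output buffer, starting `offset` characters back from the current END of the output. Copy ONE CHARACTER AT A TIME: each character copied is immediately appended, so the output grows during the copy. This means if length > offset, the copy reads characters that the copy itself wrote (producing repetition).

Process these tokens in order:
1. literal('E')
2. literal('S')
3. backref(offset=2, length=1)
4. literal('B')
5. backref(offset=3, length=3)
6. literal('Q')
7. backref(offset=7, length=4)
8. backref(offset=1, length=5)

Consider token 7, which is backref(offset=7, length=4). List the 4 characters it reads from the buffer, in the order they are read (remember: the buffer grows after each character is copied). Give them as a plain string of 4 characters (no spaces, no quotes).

Answer: SEBS

Derivation:
Token 1: literal('E'). Output: "E"
Token 2: literal('S'). Output: "ES"
Token 3: backref(off=2, len=1). Copied 'E' from pos 0. Output: "ESE"
Token 4: literal('B'). Output: "ESEB"
Token 5: backref(off=3, len=3). Copied 'SEB' from pos 1. Output: "ESEBSEB"
Token 6: literal('Q'). Output: "ESEBSEBQ"
Token 7: backref(off=7, len=4). Buffer before: "ESEBSEBQ" (len 8)
  byte 1: read out[1]='S', append. Buffer now: "ESEBSEBQS"
  byte 2: read out[2]='E', append. Buffer now: "ESEBSEBQSE"
  byte 3: read out[3]='B', append. Buffer now: "ESEBSEBQSEB"
  byte 4: read out[4]='S', append. Buffer now: "ESEBSEBQSEBS"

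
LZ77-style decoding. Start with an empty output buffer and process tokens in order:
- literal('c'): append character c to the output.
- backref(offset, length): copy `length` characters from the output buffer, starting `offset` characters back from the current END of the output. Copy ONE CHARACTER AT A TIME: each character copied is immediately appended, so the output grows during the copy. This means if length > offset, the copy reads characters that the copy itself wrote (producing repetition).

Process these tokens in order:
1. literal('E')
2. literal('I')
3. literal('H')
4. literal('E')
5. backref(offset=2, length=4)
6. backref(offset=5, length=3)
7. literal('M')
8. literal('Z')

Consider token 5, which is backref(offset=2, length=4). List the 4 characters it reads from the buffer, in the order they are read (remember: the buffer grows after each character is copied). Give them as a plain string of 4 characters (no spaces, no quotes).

Token 1: literal('E'). Output: "E"
Token 2: literal('I'). Output: "EI"
Token 3: literal('H'). Output: "EIH"
Token 4: literal('E'). Output: "EIHE"
Token 5: backref(off=2, len=4). Buffer before: "EIHE" (len 4)
  byte 1: read out[2]='H', append. Buffer now: "EIHEH"
  byte 2: read out[3]='E', append. Buffer now: "EIHEHE"
  byte 3: read out[4]='H', append. Buffer now: "EIHEHEH"
  byte 4: read out[5]='E', append. Buffer now: "EIHEHEHE"

Answer: HEHE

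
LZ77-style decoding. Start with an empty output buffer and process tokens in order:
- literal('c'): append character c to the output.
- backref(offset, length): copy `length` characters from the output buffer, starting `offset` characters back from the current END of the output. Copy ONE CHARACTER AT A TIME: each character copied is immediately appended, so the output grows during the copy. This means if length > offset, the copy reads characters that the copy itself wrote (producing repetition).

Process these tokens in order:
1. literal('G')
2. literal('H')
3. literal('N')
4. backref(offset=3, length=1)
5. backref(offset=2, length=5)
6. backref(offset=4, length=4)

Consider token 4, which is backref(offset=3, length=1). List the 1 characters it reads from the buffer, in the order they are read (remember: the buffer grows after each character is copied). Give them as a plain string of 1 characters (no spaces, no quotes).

Answer: G

Derivation:
Token 1: literal('G'). Output: "G"
Token 2: literal('H'). Output: "GH"
Token 3: literal('N'). Output: "GHN"
Token 4: backref(off=3, len=1). Buffer before: "GHN" (len 3)
  byte 1: read out[0]='G', append. Buffer now: "GHNG"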